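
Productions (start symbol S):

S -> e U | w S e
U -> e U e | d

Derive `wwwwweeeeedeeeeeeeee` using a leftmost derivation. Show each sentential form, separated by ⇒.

S ⇒ wSe   [S -> w S e]
wSe ⇒ wwSee   [S -> w S e]
wwSee ⇒ wwwSeee   [S -> w S e]
wwwSeee ⇒ wwwwSeeee   [S -> w S e]
wwwwSeeee ⇒ wwwwwSeeeee   [S -> w S e]
wwwwwSeeeee ⇒ wwwwweUeeeee   [S -> e U]
wwwwweUeeeee ⇒ wwwwweeUeeeeee   [U -> e U e]
wwwwweeUeeeeee ⇒ wwwwweeeUeeeeeee   [U -> e U e]
wwwwweeeUeeeeeee ⇒ wwwwweeeeUeeeeeeee   [U -> e U e]
wwwwweeeeUeeeeeeee ⇒ wwwwweeeeeUeeeeeeeee   [U -> e U e]
wwwwweeeeeUeeeeeeeee ⇒ wwwwweeeeedeeeeeeeee   [U -> d]

S ⇒ wSe ⇒ wwSee ⇒ wwwSeee ⇒ wwwwSeeee ⇒ wwwwwSeeeee ⇒ wwwwweUeeeee ⇒ wwwwweeUeeeeee ⇒ wwwwweeeUeeeeeee ⇒ wwwwweeeeUeeeeeeee ⇒ wwwwweeeeeUeeeeeeeee ⇒ wwwwweeeeedeeeeeeeee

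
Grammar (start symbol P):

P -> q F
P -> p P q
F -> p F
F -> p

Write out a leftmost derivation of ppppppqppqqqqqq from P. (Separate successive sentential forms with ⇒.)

P ⇒ pPq   [P -> p P q]
pPq ⇒ ppPqq   [P -> p P q]
ppPqq ⇒ pppPqqq   [P -> p P q]
pppPqqq ⇒ ppppPqqqq   [P -> p P q]
ppppPqqqq ⇒ pppppPqqqqq   [P -> p P q]
pppppPqqqqq ⇒ ppppppPqqqqqq   [P -> p P q]
ppppppPqqqqqq ⇒ ppppppqFqqqqqq   [P -> q F]
ppppppqFqqqqqq ⇒ ppppppqpFqqqqqq   [F -> p F]
ppppppqpFqqqqqq ⇒ ppppppqppqqqqqq   [F -> p]

P ⇒ pPq ⇒ ppPqq ⇒ pppPqqq ⇒ ppppPqqqq ⇒ pppppPqqqqq ⇒ ppppppPqqqqqq ⇒ ppppppqFqqqqqq ⇒ ppppppqpFqqqqqq ⇒ ppppppqppqqqqqq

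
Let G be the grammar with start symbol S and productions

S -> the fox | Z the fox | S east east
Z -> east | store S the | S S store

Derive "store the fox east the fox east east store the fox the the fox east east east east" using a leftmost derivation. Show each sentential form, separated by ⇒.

S ⇒ S east east ⇒ S east east east east ⇒ Z the fox east east east east ⇒ store S the the fox east east east east ⇒ store Z the fox the the fox east east east east ⇒ store S S store the fox the the fox east east east east ⇒ store the fox S store the fox the the fox east east east east ⇒ store the fox S east east store the fox the the fox east east east east ⇒ store the fox Z the fox east east store the fox the the fox east east east east ⇒ store the fox east the fox east east store the fox the the fox east east east east

S ⇒ S east east   [S -> S east east]
S east east ⇒ S east east east east   [S -> S east east]
S east east east east ⇒ Z the fox east east east east   [S -> Z the fox]
Z the fox east east east east ⇒ store S the the fox east east east east   [Z -> store S the]
store S the the fox east east east east ⇒ store Z the fox the the fox east east east east   [S -> Z the fox]
store Z the fox the the fox east east east east ⇒ store S S store the fox the the fox east east east east   [Z -> S S store]
store S S store the fox the the fox east east east east ⇒ store the fox S store the fox the the fox east east east east   [S -> the fox]
store the fox S store the fox the the fox east east east east ⇒ store the fox S east east store the fox the the fox east east east east   [S -> S east east]
store the fox S east east store the fox the the fox east east east east ⇒ store the fox Z the fox east east store the fox the the fox east east east east   [S -> Z the fox]
store the fox Z the fox east east store the fox the the fox east east east east ⇒ store the fox east the fox east east store the fox the the fox east east east east   [Z -> east]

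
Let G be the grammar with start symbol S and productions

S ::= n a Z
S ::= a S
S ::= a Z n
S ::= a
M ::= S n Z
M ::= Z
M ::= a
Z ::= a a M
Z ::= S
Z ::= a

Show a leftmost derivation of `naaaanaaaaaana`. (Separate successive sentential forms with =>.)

S => naZ => naaaM => naaaSnZ => naaaaSnZ => naaaanaZnZ => naaaanaaaMnZ => naaaanaaaZnZ => naaaanaaaaaMnZ => naaaanaaaaaZnZ => naaaanaaaaaSnZ => naaaanaaaaaanZ => naaaanaaaaaana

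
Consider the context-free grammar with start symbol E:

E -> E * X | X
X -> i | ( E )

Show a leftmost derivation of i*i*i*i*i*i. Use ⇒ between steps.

E ⇒ E*X   [E -> E * X]
E*X ⇒ E*X*X   [E -> E * X]
E*X*X ⇒ E*X*X*X   [E -> E * X]
E*X*X*X ⇒ E*X*X*X*X   [E -> E * X]
E*X*X*X*X ⇒ E*X*X*X*X*X   [E -> E * X]
E*X*X*X*X*X ⇒ X*X*X*X*X*X   [E -> X]
X*X*X*X*X*X ⇒ i*X*X*X*X*X   [X -> i]
i*X*X*X*X*X ⇒ i*i*X*X*X*X   [X -> i]
i*i*X*X*X*X ⇒ i*i*i*X*X*X   [X -> i]
i*i*i*X*X*X ⇒ i*i*i*i*X*X   [X -> i]
i*i*i*i*X*X ⇒ i*i*i*i*i*X   [X -> i]
i*i*i*i*i*X ⇒ i*i*i*i*i*i   [X -> i]

E ⇒ E*X ⇒ E*X*X ⇒ E*X*X*X ⇒ E*X*X*X*X ⇒ E*X*X*X*X*X ⇒ X*X*X*X*X*X ⇒ i*X*X*X*X*X ⇒ i*i*X*X*X*X ⇒ i*i*i*X*X*X ⇒ i*i*i*i*X*X ⇒ i*i*i*i*i*X ⇒ i*i*i*i*i*i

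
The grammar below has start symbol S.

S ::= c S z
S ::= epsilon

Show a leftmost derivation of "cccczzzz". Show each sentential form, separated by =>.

S=>cSz=>ccSzz=>cccSzzz=>ccccSzzzz=>cccczzzz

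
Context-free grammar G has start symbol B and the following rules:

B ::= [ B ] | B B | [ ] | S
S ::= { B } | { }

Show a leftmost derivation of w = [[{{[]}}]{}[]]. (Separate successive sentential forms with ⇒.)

B ⇒ [B]   [B ::= [ B ]]
[B] ⇒ [BB]   [B ::= B B]
[BB] ⇒ [[B]B]   [B ::= [ B ]]
[[B]B] ⇒ [[S]B]   [B ::= S]
[[S]B] ⇒ [[{B}]B]   [S ::= { B }]
[[{B}]B] ⇒ [[{S}]B]   [B ::= S]
[[{S}]B] ⇒ [[{{B}}]B]   [S ::= { B }]
[[{{B}}]B] ⇒ [[{{[]}}]B]   [B ::= [ ]]
[[{{[]}}]B] ⇒ [[{{[]}}]BB]   [B ::= B B]
[[{{[]}}]BB] ⇒ [[{{[]}}]SB]   [B ::= S]
[[{{[]}}]SB] ⇒ [[{{[]}}]{}B]   [S ::= { }]
[[{{[]}}]{}B] ⇒ [[{{[]}}]{}[]]   [B ::= [ ]]

B⇒[B]⇒[BB]⇒[[B]B]⇒[[S]B]⇒[[{B}]B]⇒[[{S}]B]⇒[[{{B}}]B]⇒[[{{[]}}]B]⇒[[{{[]}}]BB]⇒[[{{[]}}]SB]⇒[[{{[]}}]{}B]⇒[[{{[]}}]{}[]]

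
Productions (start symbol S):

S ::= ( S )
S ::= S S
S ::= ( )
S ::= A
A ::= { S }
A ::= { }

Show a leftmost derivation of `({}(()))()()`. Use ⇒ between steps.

S ⇒ SS ⇒ SSS ⇒ (S)SS ⇒ (SS)SS ⇒ (AS)SS ⇒ ({}S)SS ⇒ ({}(S))SS ⇒ ({}(()))SS ⇒ ({}(()))()S ⇒ ({}(()))()()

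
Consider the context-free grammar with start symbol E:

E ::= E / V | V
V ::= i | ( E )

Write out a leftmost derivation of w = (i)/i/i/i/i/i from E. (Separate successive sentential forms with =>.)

E => E/V   [E ::= E / V]
E/V => E/V/V   [E ::= E / V]
E/V/V => E/V/V/V   [E ::= E / V]
E/V/V/V => E/V/V/V/V   [E ::= E / V]
E/V/V/V/V => E/V/V/V/V/V   [E ::= E / V]
E/V/V/V/V/V => V/V/V/V/V/V   [E ::= V]
V/V/V/V/V/V => (E)/V/V/V/V/V   [V ::= ( E )]
(E)/V/V/V/V/V => (V)/V/V/V/V/V   [E ::= V]
(V)/V/V/V/V/V => (i)/V/V/V/V/V   [V ::= i]
(i)/V/V/V/V/V => (i)/i/V/V/V/V   [V ::= i]
(i)/i/V/V/V/V => (i)/i/i/V/V/V   [V ::= i]
(i)/i/i/V/V/V => (i)/i/i/i/V/V   [V ::= i]
(i)/i/i/i/V/V => (i)/i/i/i/i/V   [V ::= i]
(i)/i/i/i/i/V => (i)/i/i/i/i/i   [V ::= i]

E=>E/V=>E/V/V=>E/V/V/V=>E/V/V/V/V=>E/V/V/V/V/V=>V/V/V/V/V/V=>(E)/V/V/V/V/V=>(V)/V/V/V/V/V=>(i)/V/V/V/V/V=>(i)/i/V/V/V/V=>(i)/i/i/V/V/V=>(i)/i/i/i/V/V=>(i)/i/i/i/i/V=>(i)/i/i/i/i/i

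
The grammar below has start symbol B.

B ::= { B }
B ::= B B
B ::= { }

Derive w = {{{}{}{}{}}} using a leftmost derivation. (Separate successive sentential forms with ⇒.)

B ⇒ {B} ⇒ {{B}} ⇒ {{BB}} ⇒ {{BBB}} ⇒ {{BBBB}} ⇒ {{{}BBB}} ⇒ {{{}{}BB}} ⇒ {{{}{}{}B}} ⇒ {{{}{}{}{}}}

B ⇒ {B}   [B ::= { B }]
{B} ⇒ {{B}}   [B ::= { B }]
{{B}} ⇒ {{BB}}   [B ::= B B]
{{BB}} ⇒ {{BBB}}   [B ::= B B]
{{BBB}} ⇒ {{BBBB}}   [B ::= B B]
{{BBBB}} ⇒ {{{}BBB}}   [B ::= { }]
{{{}BBB}} ⇒ {{{}{}BB}}   [B ::= { }]
{{{}{}BB}} ⇒ {{{}{}{}B}}   [B ::= { }]
{{{}{}{}B}} ⇒ {{{}{}{}{}}}   [B ::= { }]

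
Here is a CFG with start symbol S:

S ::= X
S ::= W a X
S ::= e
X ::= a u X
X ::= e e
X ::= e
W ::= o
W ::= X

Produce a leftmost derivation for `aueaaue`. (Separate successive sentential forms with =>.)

S => WaX => XaX => auXaX => aueaX => aueaauX => aueaaue

S => WaX   [S ::= W a X]
WaX => XaX   [W ::= X]
XaX => auXaX   [X ::= a u X]
auXaX => aueaX   [X ::= e]
aueaX => aueaauX   [X ::= a u X]
aueaauX => aueaaue   [X ::= e]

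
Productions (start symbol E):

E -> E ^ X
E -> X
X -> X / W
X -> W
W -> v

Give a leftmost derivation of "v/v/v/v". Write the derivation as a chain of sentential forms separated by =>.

E => X => X/W => X/W/W => X/W/W/W => W/W/W/W => v/W/W/W => v/v/W/W => v/v/v/W => v/v/v/v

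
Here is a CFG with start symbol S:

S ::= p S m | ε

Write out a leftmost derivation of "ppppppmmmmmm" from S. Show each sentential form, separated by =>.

S=>pSm=>ppSmm=>pppSmmm=>ppppSmmmm=>pppppSmmmmm=>ppppppSmmmmmm=>ppppppmmmmmm

S => pSm   [S ::= p S m]
pSm => ppSmm   [S ::= p S m]
ppSmm => pppSmmm   [S ::= p S m]
pppSmmm => ppppSmmmm   [S ::= p S m]
ppppSmmmm => pppppSmmmmm   [S ::= p S m]
pppppSmmmmm => ppppppSmmmmmm   [S ::= p S m]
ppppppSmmmmmm => ppppppmmmmmm   [S ::= ε]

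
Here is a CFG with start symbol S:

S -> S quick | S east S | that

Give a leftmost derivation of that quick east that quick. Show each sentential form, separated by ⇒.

S ⇒ S east S ⇒ S quick east S ⇒ that quick east S ⇒ that quick east S quick ⇒ that quick east that quick

S ⇒ S east S   [S -> S east S]
S east S ⇒ S quick east S   [S -> S quick]
S quick east S ⇒ that quick east S   [S -> that]
that quick east S ⇒ that quick east S quick   [S -> S quick]
that quick east S quick ⇒ that quick east that quick   [S -> that]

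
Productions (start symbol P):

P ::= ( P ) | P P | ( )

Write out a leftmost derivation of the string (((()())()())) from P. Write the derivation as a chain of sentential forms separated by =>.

P => (P) => ((P)) => ((PP)) => ((PPP)) => (((P)PP)) => (((PP)PP)) => (((()P)PP)) => (((()())PP)) => (((()())()P)) => (((()())()()))

P => (P)   [P ::= ( P )]
(P) => ((P))   [P ::= ( P )]
((P)) => ((PP))   [P ::= P P]
((PP)) => ((PPP))   [P ::= P P]
((PPP)) => (((P)PP))   [P ::= ( P )]
(((P)PP)) => (((PP)PP))   [P ::= P P]
(((PP)PP)) => (((()P)PP))   [P ::= ( )]
(((()P)PP)) => (((()())PP))   [P ::= ( )]
(((()())PP)) => (((()())()P))   [P ::= ( )]
(((()())()P)) => (((()())()()))   [P ::= ( )]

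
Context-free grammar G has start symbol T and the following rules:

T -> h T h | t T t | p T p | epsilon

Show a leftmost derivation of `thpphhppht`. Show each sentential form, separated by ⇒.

T ⇒ tTt ⇒ thTht ⇒ thpTpht ⇒ thppTppht ⇒ thpphThppht ⇒ thpphhppht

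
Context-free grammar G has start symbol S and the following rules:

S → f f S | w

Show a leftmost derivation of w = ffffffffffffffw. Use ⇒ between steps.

S ⇒ ffS   [S → f f S]
ffS ⇒ ffffS   [S → f f S]
ffffS ⇒ ffffffS   [S → f f S]
ffffffS ⇒ ffffffffS   [S → f f S]
ffffffffS ⇒ ffffffffffS   [S → f f S]
ffffffffffS ⇒ ffffffffffffS   [S → f f S]
ffffffffffffS ⇒ ffffffffffffffS   [S → f f S]
ffffffffffffffS ⇒ ffffffffffffffw   [S → w]

S ⇒ ffS ⇒ ffffS ⇒ ffffffS ⇒ ffffffffS ⇒ ffffffffffS ⇒ ffffffffffffS ⇒ ffffffffffffffS ⇒ ffffffffffffffw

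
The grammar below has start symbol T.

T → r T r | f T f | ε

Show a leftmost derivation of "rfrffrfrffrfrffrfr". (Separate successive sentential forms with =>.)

T=>rTr=>rfTfr=>rfrTrfr=>rfrfTfrfr=>rfrffTffrfr=>rfrffrTrffrfr=>rfrffrfTfrffrfr=>rfrffrfrTrfrffrfr=>rfrffrfrfTfrfrffrfr=>rfrffrfrffrfrffrfr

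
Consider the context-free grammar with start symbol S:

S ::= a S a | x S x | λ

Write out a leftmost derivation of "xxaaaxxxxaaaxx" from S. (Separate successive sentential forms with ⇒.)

S⇒xSx⇒xxSxx⇒xxaSaxx⇒xxaaSaaxx⇒xxaaaSaaaxx⇒xxaaaxSxaaaxx⇒xxaaaxxSxxaaaxx⇒xxaaaxxxxaaaxx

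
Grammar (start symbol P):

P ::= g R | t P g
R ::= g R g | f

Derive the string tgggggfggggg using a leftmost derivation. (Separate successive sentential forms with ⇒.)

P ⇒ tPg ⇒ tgRg ⇒ tggRgg ⇒ tgggRggg ⇒ tggggRgggg ⇒ tgggggRggggg ⇒ tgggggfggggg

P ⇒ tPg   [P ::= t P g]
tPg ⇒ tgRg   [P ::= g R]
tgRg ⇒ tggRgg   [R ::= g R g]
tggRgg ⇒ tgggRggg   [R ::= g R g]
tgggRggg ⇒ tggggRgggg   [R ::= g R g]
tggggRgggg ⇒ tgggggRggggg   [R ::= g R g]
tgggggRggggg ⇒ tgggggfggggg   [R ::= f]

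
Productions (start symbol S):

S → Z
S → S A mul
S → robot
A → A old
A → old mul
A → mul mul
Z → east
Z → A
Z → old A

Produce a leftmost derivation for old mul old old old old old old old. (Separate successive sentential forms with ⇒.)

S ⇒ Z ⇒ A ⇒ A old ⇒ A old old ⇒ A old old old ⇒ A old old old old ⇒ A old old old old old ⇒ A old old old old old old ⇒ A old old old old old old old ⇒ old mul old old old old old old old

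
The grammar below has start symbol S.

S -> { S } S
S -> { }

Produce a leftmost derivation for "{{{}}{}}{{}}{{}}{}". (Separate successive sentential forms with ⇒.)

S ⇒ {S}S ⇒ {{S}S}S ⇒ {{{}}S}S ⇒ {{{}}{}}S ⇒ {{{}}{}}{S}S ⇒ {{{}}{}}{{}}S ⇒ {{{}}{}}{{}}{S}S ⇒ {{{}}{}}{{}}{{}}S ⇒ {{{}}{}}{{}}{{}}{}

S ⇒ {S}S   [S -> { S } S]
{S}S ⇒ {{S}S}S   [S -> { S } S]
{{S}S}S ⇒ {{{}}S}S   [S -> { }]
{{{}}S}S ⇒ {{{}}{}}S   [S -> { }]
{{{}}{}}S ⇒ {{{}}{}}{S}S   [S -> { S } S]
{{{}}{}}{S}S ⇒ {{{}}{}}{{}}S   [S -> { }]
{{{}}{}}{{}}S ⇒ {{{}}{}}{{}}{S}S   [S -> { S } S]
{{{}}{}}{{}}{S}S ⇒ {{{}}{}}{{}}{{}}S   [S -> { }]
{{{}}{}}{{}}{{}}S ⇒ {{{}}{}}{{}}{{}}{}   [S -> { }]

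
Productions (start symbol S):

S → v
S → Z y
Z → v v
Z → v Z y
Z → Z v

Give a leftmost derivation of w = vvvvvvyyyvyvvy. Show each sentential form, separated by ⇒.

S ⇒ Zy ⇒ Zvy ⇒ Zvvy ⇒ vZyvvy ⇒ vZvyvvy ⇒ vvZyvyvvy ⇒ vvvZyyvyvvy ⇒ vvvvZyyyvyvvy ⇒ vvvvvvyyyvyvvy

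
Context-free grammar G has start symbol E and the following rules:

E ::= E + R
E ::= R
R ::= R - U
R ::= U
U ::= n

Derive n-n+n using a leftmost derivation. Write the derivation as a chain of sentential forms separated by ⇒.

E ⇒ E+R ⇒ R+R ⇒ R-U+R ⇒ U-U+R ⇒ n-U+R ⇒ n-n+R ⇒ n-n+U ⇒ n-n+n

E ⇒ E+R   [E ::= E + R]
E+R ⇒ R+R   [E ::= R]
R+R ⇒ R-U+R   [R ::= R - U]
R-U+R ⇒ U-U+R   [R ::= U]
U-U+R ⇒ n-U+R   [U ::= n]
n-U+R ⇒ n-n+R   [U ::= n]
n-n+R ⇒ n-n+U   [R ::= U]
n-n+U ⇒ n-n+n   [U ::= n]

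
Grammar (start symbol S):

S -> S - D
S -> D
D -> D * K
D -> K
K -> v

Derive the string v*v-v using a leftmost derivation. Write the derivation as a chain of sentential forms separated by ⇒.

S ⇒ S-D ⇒ D-D ⇒ D*K-D ⇒ K*K-D ⇒ v*K-D ⇒ v*v-D ⇒ v*v-K ⇒ v*v-v

S ⇒ S-D   [S -> S - D]
S-D ⇒ D-D   [S -> D]
D-D ⇒ D*K-D   [D -> D * K]
D*K-D ⇒ K*K-D   [D -> K]
K*K-D ⇒ v*K-D   [K -> v]
v*K-D ⇒ v*v-D   [K -> v]
v*v-D ⇒ v*v-K   [D -> K]
v*v-K ⇒ v*v-v   [K -> v]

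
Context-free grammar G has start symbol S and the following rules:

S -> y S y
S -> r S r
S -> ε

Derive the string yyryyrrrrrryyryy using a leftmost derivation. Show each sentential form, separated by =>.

S => ySy => yySyy => yyrSryy => yyrySyryy => yyryySyyryy => yyryyrSryyryy => yyryyrrSrryyryy => yyryyrrrSrrryyryy => yyryyrrrrrryyryy

S => ySy   [S -> y S y]
ySy => yySyy   [S -> y S y]
yySyy => yyrSryy   [S -> r S r]
yyrSryy => yyrySyryy   [S -> y S y]
yyrySyryy => yyryySyyryy   [S -> y S y]
yyryySyyryy => yyryyrSryyryy   [S -> r S r]
yyryyrSryyryy => yyryyrrSrryyryy   [S -> r S r]
yyryyrrSrryyryy => yyryyrrrSrrryyryy   [S -> r S r]
yyryyrrrSrrryyryy => yyryyrrrrrryyryy   [S -> ε]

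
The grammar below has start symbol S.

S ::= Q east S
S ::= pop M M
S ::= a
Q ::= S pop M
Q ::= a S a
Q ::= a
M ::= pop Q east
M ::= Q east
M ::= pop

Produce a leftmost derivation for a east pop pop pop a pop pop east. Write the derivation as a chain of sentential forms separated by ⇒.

S ⇒ Q east S ⇒ a east S ⇒ a east pop M M ⇒ a east pop pop M ⇒ a east pop pop pop Q east ⇒ a east pop pop pop S pop M east ⇒ a east pop pop pop a pop M east ⇒ a east pop pop pop a pop pop east

S ⇒ Q east S   [S ::= Q east S]
Q east S ⇒ a east S   [Q ::= a]
a east S ⇒ a east pop M M   [S ::= pop M M]
a east pop M M ⇒ a east pop pop M   [M ::= pop]
a east pop pop M ⇒ a east pop pop pop Q east   [M ::= pop Q east]
a east pop pop pop Q east ⇒ a east pop pop pop S pop M east   [Q ::= S pop M]
a east pop pop pop S pop M east ⇒ a east pop pop pop a pop M east   [S ::= a]
a east pop pop pop a pop M east ⇒ a east pop pop pop a pop pop east   [M ::= pop]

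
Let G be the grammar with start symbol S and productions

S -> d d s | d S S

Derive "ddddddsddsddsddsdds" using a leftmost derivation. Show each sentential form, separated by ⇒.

S ⇒ dSS ⇒ ddSSS ⇒ dddSSSS ⇒ ddddSSSSS ⇒ ddddddsSSSS ⇒ ddddddsddsSSS ⇒ ddddddsddsddsSS ⇒ ddddddsddsddsddsS ⇒ ddddddsddsddsddsdds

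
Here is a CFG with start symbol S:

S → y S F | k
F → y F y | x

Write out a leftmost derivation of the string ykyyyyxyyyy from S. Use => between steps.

S => ySF   [S → y S F]
ySF => ykF   [S → k]
ykF => ykyFy   [F → y F y]
ykyFy => ykyyFyy   [F → y F y]
ykyyFyy => ykyyyFyyy   [F → y F y]
ykyyyFyyy => ykyyyyFyyyy   [F → y F y]
ykyyyyFyyyy => ykyyyyxyyyy   [F → x]

S=>ySF=>ykF=>ykyFy=>ykyyFyy=>ykyyyFyyy=>ykyyyyFyyyy=>ykyyyyxyyyy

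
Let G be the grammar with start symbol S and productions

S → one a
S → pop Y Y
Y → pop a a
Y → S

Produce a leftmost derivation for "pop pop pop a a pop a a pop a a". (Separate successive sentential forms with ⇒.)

S ⇒ pop Y Y ⇒ pop S Y ⇒ pop pop Y Y Y ⇒ pop pop pop a a Y Y ⇒ pop pop pop a a pop a a Y ⇒ pop pop pop a a pop a a pop a a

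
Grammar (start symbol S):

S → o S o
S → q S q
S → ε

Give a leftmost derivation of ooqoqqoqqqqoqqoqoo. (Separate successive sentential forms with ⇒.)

S ⇒ oSo ⇒ ooSoo ⇒ ooqSqoo ⇒ ooqoSoqoo ⇒ ooqoqSqoqoo ⇒ ooqoqqSqqoqoo ⇒ ooqoqqoSoqqoqoo ⇒ ooqoqqoqSqoqqoqoo ⇒ ooqoqqoqqSqqoqqoqoo ⇒ ooqoqqoqqqqoqqoqoo

S ⇒ oSo   [S → o S o]
oSo ⇒ ooSoo   [S → o S o]
ooSoo ⇒ ooqSqoo   [S → q S q]
ooqSqoo ⇒ ooqoSoqoo   [S → o S o]
ooqoSoqoo ⇒ ooqoqSqoqoo   [S → q S q]
ooqoqSqoqoo ⇒ ooqoqqSqqoqoo   [S → q S q]
ooqoqqSqqoqoo ⇒ ooqoqqoSoqqoqoo   [S → o S o]
ooqoqqoSoqqoqoo ⇒ ooqoqqoqSqoqqoqoo   [S → q S q]
ooqoqqoqSqoqqoqoo ⇒ ooqoqqoqqSqqoqqoqoo   [S → q S q]
ooqoqqoqqSqqoqqoqoo ⇒ ooqoqqoqqqqoqqoqoo   [S → ε]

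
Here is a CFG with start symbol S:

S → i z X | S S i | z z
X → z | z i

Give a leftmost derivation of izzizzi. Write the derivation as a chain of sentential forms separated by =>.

S=>SSi=>izXSi=>izzSi=>izzizXi=>izzizzi

S => SSi   [S → S S i]
SSi => izXSi   [S → i z X]
izXSi => izzSi   [X → z]
izzSi => izzizXi   [S → i z X]
izzizXi => izzizzi   [X → z]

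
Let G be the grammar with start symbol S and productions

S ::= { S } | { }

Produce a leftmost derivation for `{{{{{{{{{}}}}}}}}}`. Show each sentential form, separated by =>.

S => {S}   [S ::= { S }]
{S} => {{S}}   [S ::= { S }]
{{S}} => {{{S}}}   [S ::= { S }]
{{{S}}} => {{{{S}}}}   [S ::= { S }]
{{{{S}}}} => {{{{{S}}}}}   [S ::= { S }]
{{{{{S}}}}} => {{{{{{S}}}}}}   [S ::= { S }]
{{{{{{S}}}}}} => {{{{{{{S}}}}}}}   [S ::= { S }]
{{{{{{{S}}}}}}} => {{{{{{{{S}}}}}}}}   [S ::= { S }]
{{{{{{{{S}}}}}}}} => {{{{{{{{{}}}}}}}}}   [S ::= { }]

S => {S} => {{S}} => {{{S}}} => {{{{S}}}} => {{{{{S}}}}} => {{{{{{S}}}}}} => {{{{{{{S}}}}}}} => {{{{{{{{S}}}}}}}} => {{{{{{{{{}}}}}}}}}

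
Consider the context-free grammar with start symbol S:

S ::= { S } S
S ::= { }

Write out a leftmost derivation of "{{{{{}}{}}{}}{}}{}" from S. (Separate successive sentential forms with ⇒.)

S ⇒ {S}S   [S ::= { S } S]
{S}S ⇒ {{S}S}S   [S ::= { S } S]
{{S}S}S ⇒ {{{S}S}S}S   [S ::= { S } S]
{{{S}S}S}S ⇒ {{{{S}S}S}S}S   [S ::= { S } S]
{{{{S}S}S}S}S ⇒ {{{{{}}S}S}S}S   [S ::= { }]
{{{{{}}S}S}S}S ⇒ {{{{{}}{}}S}S}S   [S ::= { }]
{{{{{}}{}}S}S}S ⇒ {{{{{}}{}}{}}S}S   [S ::= { }]
{{{{{}}{}}{}}S}S ⇒ {{{{{}}{}}{}}{}}S   [S ::= { }]
{{{{{}}{}}{}}{}}S ⇒ {{{{{}}{}}{}}{}}{}   [S ::= { }]

S ⇒ {S}S ⇒ {{S}S}S ⇒ {{{S}S}S}S ⇒ {{{{S}S}S}S}S ⇒ {{{{{}}S}S}S}S ⇒ {{{{{}}{}}S}S}S ⇒ {{{{{}}{}}{}}S}S ⇒ {{{{{}}{}}{}}{}}S ⇒ {{{{{}}{}}{}}{}}{}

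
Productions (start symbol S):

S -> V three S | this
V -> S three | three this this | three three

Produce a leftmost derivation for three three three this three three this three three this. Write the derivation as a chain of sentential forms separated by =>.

S => V three S => three three three S => three three three V three S => three three three S three three S => three three three V three S three three S => three three three S three three S three three S => three three three this three three S three three S => three three three this three three this three three S => three three three this three three this three three this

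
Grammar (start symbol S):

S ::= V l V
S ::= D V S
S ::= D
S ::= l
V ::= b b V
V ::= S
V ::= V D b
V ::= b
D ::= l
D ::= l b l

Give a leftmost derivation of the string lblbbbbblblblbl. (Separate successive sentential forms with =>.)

S => DVS => lblVS => lblbbVS => lblbbVDbS => lblbbVDbDbS => lblbbVDbDbDbS => lblbbbbVDbDbDbS => lblbbbbbDbDbDbS => lblbbbbblbDbDbS => lblbbbbblblbDbS => lblbbbbblblblbS => lblbbbbblblblbl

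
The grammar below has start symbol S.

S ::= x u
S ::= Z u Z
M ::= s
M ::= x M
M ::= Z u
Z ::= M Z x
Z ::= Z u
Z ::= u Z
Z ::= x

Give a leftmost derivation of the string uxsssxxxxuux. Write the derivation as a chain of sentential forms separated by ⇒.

S ⇒ ZuZ   [S ::= Z u Z]
ZuZ ⇒ ZuuZ   [Z ::= Z u]
ZuuZ ⇒ uZuuZ   [Z ::= u Z]
uZuuZ ⇒ uMZxuuZ   [Z ::= M Z x]
uMZxuuZ ⇒ uxMZxuuZ   [M ::= x M]
uxMZxuuZ ⇒ uxsZxuuZ   [M ::= s]
uxsZxuuZ ⇒ uxsMZxxuuZ   [Z ::= M Z x]
uxsMZxxuuZ ⇒ uxssZxxuuZ   [M ::= s]
uxssZxxuuZ ⇒ uxssMZxxxuuZ   [Z ::= M Z x]
uxssMZxxxuuZ ⇒ uxsssZxxxuuZ   [M ::= s]
uxsssZxxxuuZ ⇒ uxsssxxxxuuZ   [Z ::= x]
uxsssxxxxuuZ ⇒ uxsssxxxxuux   [Z ::= x]

S⇒ZuZ⇒ZuuZ⇒uZuuZ⇒uMZxuuZ⇒uxMZxuuZ⇒uxsZxuuZ⇒uxsMZxxuuZ⇒uxssZxxuuZ⇒uxssMZxxxuuZ⇒uxsssZxxxuuZ⇒uxsssxxxxuuZ⇒uxsssxxxxuux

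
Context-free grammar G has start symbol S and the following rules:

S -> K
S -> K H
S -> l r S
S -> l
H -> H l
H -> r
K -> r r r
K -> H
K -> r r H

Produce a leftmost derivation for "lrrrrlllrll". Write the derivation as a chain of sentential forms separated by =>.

S => lrS => lrKH => lrrrHH => lrrrHlH => lrrrHllH => lrrrHlllH => lrrrrlllH => lrrrrlllHl => lrrrrlllHll => lrrrrlllrll

S => lrS   [S -> l r S]
lrS => lrKH   [S -> K H]
lrKH => lrrrHH   [K -> r r H]
lrrrHH => lrrrHlH   [H -> H l]
lrrrHlH => lrrrHllH   [H -> H l]
lrrrHllH => lrrrHlllH   [H -> H l]
lrrrHlllH => lrrrrlllH   [H -> r]
lrrrrlllH => lrrrrlllHl   [H -> H l]
lrrrrlllHl => lrrrrlllHll   [H -> H l]
lrrrrlllHll => lrrrrlllrll   [H -> r]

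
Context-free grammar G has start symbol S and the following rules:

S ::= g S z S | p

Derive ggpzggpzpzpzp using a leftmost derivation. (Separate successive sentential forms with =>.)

S => gSzS   [S ::= g S z S]
gSzS => ggSzSzS   [S ::= g S z S]
ggSzSzS => ggpzSzS   [S ::= p]
ggpzSzS => ggpzgSzSzS   [S ::= g S z S]
ggpzgSzSzS => ggpzggSzSzSzS   [S ::= g S z S]
ggpzggSzSzSzS => ggpzggpzSzSzS   [S ::= p]
ggpzggpzSzSzS => ggpzggpzpzSzS   [S ::= p]
ggpzggpzpzSzS => ggpzggpzpzpzS   [S ::= p]
ggpzggpzpzpzS => ggpzggpzpzpzp   [S ::= p]

S=>gSzS=>ggSzSzS=>ggpzSzS=>ggpzgSzSzS=>ggpzggSzSzSzS=>ggpzggpzSzSzS=>ggpzggpzpzSzS=>ggpzggpzpzpzS=>ggpzggpzpzpzp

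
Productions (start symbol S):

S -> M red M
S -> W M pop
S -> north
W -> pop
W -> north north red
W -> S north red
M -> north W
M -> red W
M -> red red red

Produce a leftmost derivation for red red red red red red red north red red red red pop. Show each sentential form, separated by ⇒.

S ⇒ W M pop   [S -> W M pop]
W M pop ⇒ S north red M pop   [W -> S north red]
S north red M pop ⇒ M red M north red M pop   [S -> M red M]
M red M north red M pop ⇒ red red red red M north red M pop   [M -> red red red]
red red red red M north red M pop ⇒ red red red red red red red north red M pop   [M -> red red red]
red red red red red red red north red M pop ⇒ red red red red red red red north red red red red pop   [M -> red red red]

S ⇒ W M pop ⇒ S north red M pop ⇒ M red M north red M pop ⇒ red red red red M north red M pop ⇒ red red red red red red red north red M pop ⇒ red red red red red red red north red red red red pop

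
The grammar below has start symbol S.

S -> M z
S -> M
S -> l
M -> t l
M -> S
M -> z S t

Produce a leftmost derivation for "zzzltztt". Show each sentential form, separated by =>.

S => M => zSt => zMt => zzStt => zzMztt => zzzStztt => zzzltztt

S => M   [S -> M]
M => zSt   [M -> z S t]
zSt => zMt   [S -> M]
zMt => zzStt   [M -> z S t]
zzStt => zzMztt   [S -> M z]
zzMztt => zzzStztt   [M -> z S t]
zzzStztt => zzzltztt   [S -> l]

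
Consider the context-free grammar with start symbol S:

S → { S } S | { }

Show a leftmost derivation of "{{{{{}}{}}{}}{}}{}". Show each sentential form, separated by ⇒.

S ⇒ {S}S ⇒ {{S}S}S ⇒ {{{S}S}S}S ⇒ {{{{S}S}S}S}S ⇒ {{{{{}}S}S}S}S ⇒ {{{{{}}{}}S}S}S ⇒ {{{{{}}{}}{}}S}S ⇒ {{{{{}}{}}{}}{}}S ⇒ {{{{{}}{}}{}}{}}{}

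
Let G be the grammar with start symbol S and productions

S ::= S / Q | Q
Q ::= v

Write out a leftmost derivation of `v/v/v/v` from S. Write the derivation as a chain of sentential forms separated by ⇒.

S ⇒ S/Q   [S ::= S / Q]
S/Q ⇒ S/Q/Q   [S ::= S / Q]
S/Q/Q ⇒ S/Q/Q/Q   [S ::= S / Q]
S/Q/Q/Q ⇒ Q/Q/Q/Q   [S ::= Q]
Q/Q/Q/Q ⇒ v/Q/Q/Q   [Q ::= v]
v/Q/Q/Q ⇒ v/v/Q/Q   [Q ::= v]
v/v/Q/Q ⇒ v/v/v/Q   [Q ::= v]
v/v/v/Q ⇒ v/v/v/v   [Q ::= v]

S⇒S/Q⇒S/Q/Q⇒S/Q/Q/Q⇒Q/Q/Q/Q⇒v/Q/Q/Q⇒v/v/Q/Q⇒v/v/v/Q⇒v/v/v/v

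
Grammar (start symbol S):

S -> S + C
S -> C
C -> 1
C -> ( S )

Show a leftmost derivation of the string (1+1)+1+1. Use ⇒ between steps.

S⇒S+C⇒S+C+C⇒C+C+C⇒(S)+C+C⇒(S+C)+C+C⇒(C+C)+C+C⇒(1+C)+C+C⇒(1+1)+C+C⇒(1+1)+1+C⇒(1+1)+1+1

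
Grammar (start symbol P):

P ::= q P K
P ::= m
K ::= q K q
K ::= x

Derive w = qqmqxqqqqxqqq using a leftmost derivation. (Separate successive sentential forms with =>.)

P=>qPK=>qqPKK=>qqmKK=>qqmqKqK=>qqmqxqK=>qqmqxqqKq=>qqmqxqqqKqq=>qqmqxqqqqKqqq=>qqmqxqqqqxqqq

P => qPK   [P ::= q P K]
qPK => qqPKK   [P ::= q P K]
qqPKK => qqmKK   [P ::= m]
qqmKK => qqmqKqK   [K ::= q K q]
qqmqKqK => qqmqxqK   [K ::= x]
qqmqxqK => qqmqxqqKq   [K ::= q K q]
qqmqxqqKq => qqmqxqqqKqq   [K ::= q K q]
qqmqxqqqKqq => qqmqxqqqqKqqq   [K ::= q K q]
qqmqxqqqqKqqq => qqmqxqqqqxqqq   [K ::= x]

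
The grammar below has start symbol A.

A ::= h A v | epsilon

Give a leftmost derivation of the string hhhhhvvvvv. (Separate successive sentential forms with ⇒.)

A⇒hAv⇒hhAvv⇒hhhAvvv⇒hhhhAvvvv⇒hhhhhAvvvvv⇒hhhhhvvvvv

A ⇒ hAv   [A ::= h A v]
hAv ⇒ hhAvv   [A ::= h A v]
hhAvv ⇒ hhhAvvv   [A ::= h A v]
hhhAvvv ⇒ hhhhAvvvv   [A ::= h A v]
hhhhAvvvv ⇒ hhhhhAvvvvv   [A ::= h A v]
hhhhhAvvvvv ⇒ hhhhhvvvvv   [A ::= epsilon]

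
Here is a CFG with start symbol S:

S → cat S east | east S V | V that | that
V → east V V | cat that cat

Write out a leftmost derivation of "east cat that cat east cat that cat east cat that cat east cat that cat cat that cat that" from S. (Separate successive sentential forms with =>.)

S => V that => east V V that => east cat that cat V that => east cat that cat east V V that => east cat that cat east cat that cat V that => east cat that cat east cat that cat east V V that => east cat that cat east cat that cat east cat that cat V that => east cat that cat east cat that cat east cat that cat east V V that => east cat that cat east cat that cat east cat that cat east cat that cat V that => east cat that cat east cat that cat east cat that cat east cat that cat cat that cat that

S => V that   [S → V that]
V that => east V V that   [V → east V V]
east V V that => east cat that cat V that   [V → cat that cat]
east cat that cat V that => east cat that cat east V V that   [V → east V V]
east cat that cat east V V that => east cat that cat east cat that cat V that   [V → cat that cat]
east cat that cat east cat that cat V that => east cat that cat east cat that cat east V V that   [V → east V V]
east cat that cat east cat that cat east V V that => east cat that cat east cat that cat east cat that cat V that   [V → cat that cat]
east cat that cat east cat that cat east cat that cat V that => east cat that cat east cat that cat east cat that cat east V V that   [V → east V V]
east cat that cat east cat that cat east cat that cat east V V that => east cat that cat east cat that cat east cat that cat east cat that cat V that   [V → cat that cat]
east cat that cat east cat that cat east cat that cat east cat that cat V that => east cat that cat east cat that cat east cat that cat east cat that cat cat that cat that   [V → cat that cat]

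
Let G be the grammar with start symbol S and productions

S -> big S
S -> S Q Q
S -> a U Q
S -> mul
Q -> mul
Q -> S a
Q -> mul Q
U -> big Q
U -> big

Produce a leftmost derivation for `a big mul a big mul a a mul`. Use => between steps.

S => a U Q   [S -> a U Q]
a U Q => a big Q Q   [U -> big Q]
a big Q Q => a big mul Q Q   [Q -> mul Q]
a big mul Q Q => a big mul S a Q   [Q -> S a]
a big mul S a Q => a big mul a U Q a Q   [S -> a U Q]
a big mul a U Q a Q => a big mul a big Q a Q   [U -> big]
a big mul a big Q a Q => a big mul a big S a a Q   [Q -> S a]
a big mul a big S a a Q => a big mul a big mul a a Q   [S -> mul]
a big mul a big mul a a Q => a big mul a big mul a a mul   [Q -> mul]

S => a U Q => a big Q Q => a big mul Q Q => a big mul S a Q => a big mul a U Q a Q => a big mul a big Q a Q => a big mul a big S a a Q => a big mul a big mul a a Q => a big mul a big mul a a mul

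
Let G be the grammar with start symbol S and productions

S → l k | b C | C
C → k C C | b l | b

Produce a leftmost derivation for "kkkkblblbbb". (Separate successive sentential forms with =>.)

S => C => kCC => kkCCC => kkkCCCC => kkkkCCCCC => kkkkblCCCC => kkkkblblCCC => kkkkblblbCC => kkkkblblbbC => kkkkblblbbb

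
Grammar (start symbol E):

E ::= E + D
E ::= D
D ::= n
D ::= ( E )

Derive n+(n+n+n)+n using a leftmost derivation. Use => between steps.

E => E+D   [E ::= E + D]
E+D => E+D+D   [E ::= E + D]
E+D+D => D+D+D   [E ::= D]
D+D+D => n+D+D   [D ::= n]
n+D+D => n+(E)+D   [D ::= ( E )]
n+(E)+D => n+(E+D)+D   [E ::= E + D]
n+(E+D)+D => n+(E+D+D)+D   [E ::= E + D]
n+(E+D+D)+D => n+(D+D+D)+D   [E ::= D]
n+(D+D+D)+D => n+(n+D+D)+D   [D ::= n]
n+(n+D+D)+D => n+(n+n+D)+D   [D ::= n]
n+(n+n+D)+D => n+(n+n+n)+D   [D ::= n]
n+(n+n+n)+D => n+(n+n+n)+n   [D ::= n]

E => E+D => E+D+D => D+D+D => n+D+D => n+(E)+D => n+(E+D)+D => n+(E+D+D)+D => n+(D+D+D)+D => n+(n+D+D)+D => n+(n+n+D)+D => n+(n+n+n)+D => n+(n+n+n)+n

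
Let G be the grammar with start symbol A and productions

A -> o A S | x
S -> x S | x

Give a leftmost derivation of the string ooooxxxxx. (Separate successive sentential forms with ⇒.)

A ⇒ oAS ⇒ ooASS ⇒ oooASSS ⇒ ooooASSSS ⇒ ooooxSSSS ⇒ ooooxxSSS ⇒ ooooxxxSS ⇒ ooooxxxxS ⇒ ooooxxxxx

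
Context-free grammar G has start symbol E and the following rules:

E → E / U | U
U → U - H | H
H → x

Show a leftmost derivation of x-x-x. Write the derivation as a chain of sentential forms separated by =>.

E => U => U-H => U-H-H => H-H-H => x-H-H => x-x-H => x-x-x

E => U   [E → U]
U => U-H   [U → U - H]
U-H => U-H-H   [U → U - H]
U-H-H => H-H-H   [U → H]
H-H-H => x-H-H   [H → x]
x-H-H => x-x-H   [H → x]
x-x-H => x-x-x   [H → x]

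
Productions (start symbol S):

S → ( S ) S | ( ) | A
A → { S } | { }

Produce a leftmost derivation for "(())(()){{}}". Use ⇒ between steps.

S⇒(S)S⇒(())S⇒(())(S)S⇒(())(())S⇒(())(())A⇒(())(()){S}⇒(())(()){A}⇒(())(()){{}}

S ⇒ (S)S   [S → ( S ) S]
(S)S ⇒ (())S   [S → ( )]
(())S ⇒ (())(S)S   [S → ( S ) S]
(())(S)S ⇒ (())(())S   [S → ( )]
(())(())S ⇒ (())(())A   [S → A]
(())(())A ⇒ (())(()){S}   [A → { S }]
(())(()){S} ⇒ (())(()){A}   [S → A]
(())(()){A} ⇒ (())(()){{}}   [A → { }]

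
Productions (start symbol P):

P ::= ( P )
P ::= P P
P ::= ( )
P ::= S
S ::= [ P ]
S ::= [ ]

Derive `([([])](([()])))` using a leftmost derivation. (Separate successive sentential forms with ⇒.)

P ⇒ (P)   [P ::= ( P )]
(P) ⇒ (PP)   [P ::= P P]
(PP) ⇒ (SP)   [P ::= S]
(SP) ⇒ ([P]P)   [S ::= [ P ]]
([P]P) ⇒ ([(P)]P)   [P ::= ( P )]
([(P)]P) ⇒ ([(S)]P)   [P ::= S]
([(S)]P) ⇒ ([([])]P)   [S ::= [ ]]
([([])]P) ⇒ ([([])](P))   [P ::= ( P )]
([([])](P)) ⇒ ([([])]((P)))   [P ::= ( P )]
([([])]((P))) ⇒ ([([])]((S)))   [P ::= S]
([([])]((S))) ⇒ ([([])](([P])))   [S ::= [ P ]]
([([])](([P]))) ⇒ ([([])](([()])))   [P ::= ( )]

P ⇒ (P) ⇒ (PP) ⇒ (SP) ⇒ ([P]P) ⇒ ([(P)]P) ⇒ ([(S)]P) ⇒ ([([])]P) ⇒ ([([])](P)) ⇒ ([([])]((P))) ⇒ ([([])]((S))) ⇒ ([([])](([P]))) ⇒ ([([])](([()])))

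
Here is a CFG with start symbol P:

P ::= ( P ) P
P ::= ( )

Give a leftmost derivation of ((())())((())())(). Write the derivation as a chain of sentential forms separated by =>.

P => (P)P   [P ::= ( P ) P]
(P)P => ((P)P)P   [P ::= ( P ) P]
((P)P)P => ((())P)P   [P ::= ( )]
((())P)P => ((())())P   [P ::= ( )]
((())())P => ((())())(P)P   [P ::= ( P ) P]
((())())(P)P => ((())())((P)P)P   [P ::= ( P ) P]
((())())((P)P)P => ((())())((())P)P   [P ::= ( )]
((())())((())P)P => ((())())((())())P   [P ::= ( )]
((())())((())())P => ((())())((())())()   [P ::= ( )]

P => (P)P => ((P)P)P => ((())P)P => ((())())P => ((())())(P)P => ((())())((P)P)P => ((())())((())P)P => ((())())((())())P => ((())())((())())()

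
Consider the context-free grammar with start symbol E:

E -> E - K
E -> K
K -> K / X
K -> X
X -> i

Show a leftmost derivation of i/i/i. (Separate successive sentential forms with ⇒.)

E ⇒ K ⇒ K/X ⇒ K/X/X ⇒ X/X/X ⇒ i/X/X ⇒ i/i/X ⇒ i/i/i

E ⇒ K   [E -> K]
K ⇒ K/X   [K -> K / X]
K/X ⇒ K/X/X   [K -> K / X]
K/X/X ⇒ X/X/X   [K -> X]
X/X/X ⇒ i/X/X   [X -> i]
i/X/X ⇒ i/i/X   [X -> i]
i/i/X ⇒ i/i/i   [X -> i]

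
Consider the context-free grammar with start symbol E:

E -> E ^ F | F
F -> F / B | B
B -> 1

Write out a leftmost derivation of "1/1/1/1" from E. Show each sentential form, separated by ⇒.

E ⇒ F ⇒ F/B ⇒ F/B/B ⇒ F/B/B/B ⇒ B/B/B/B ⇒ 1/B/B/B ⇒ 1/1/B/B ⇒ 1/1/1/B ⇒ 1/1/1/1

E ⇒ F   [E -> F]
F ⇒ F/B   [F -> F / B]
F/B ⇒ F/B/B   [F -> F / B]
F/B/B ⇒ F/B/B/B   [F -> F / B]
F/B/B/B ⇒ B/B/B/B   [F -> B]
B/B/B/B ⇒ 1/B/B/B   [B -> 1]
1/B/B/B ⇒ 1/1/B/B   [B -> 1]
1/1/B/B ⇒ 1/1/1/B   [B -> 1]
1/1/1/B ⇒ 1/1/1/1   [B -> 1]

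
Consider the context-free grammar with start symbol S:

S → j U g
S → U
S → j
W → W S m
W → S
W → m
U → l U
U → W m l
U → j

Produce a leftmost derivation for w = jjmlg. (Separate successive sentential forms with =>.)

S => jUg => jWmlg => jSmlg => jUmlg => jjmlg

S => jUg   [S → j U g]
jUg => jWmlg   [U → W m l]
jWmlg => jSmlg   [W → S]
jSmlg => jUmlg   [S → U]
jUmlg => jjmlg   [U → j]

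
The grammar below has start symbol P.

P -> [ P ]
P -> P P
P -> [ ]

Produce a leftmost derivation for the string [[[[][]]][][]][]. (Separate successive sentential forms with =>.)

P => PP   [P -> P P]
PP => [P]P   [P -> [ P ]]
[P]P => [PP]P   [P -> P P]
[PP]P => [PPP]P   [P -> P P]
[PPP]P => [[P]PP]P   [P -> [ P ]]
[[P]PP]P => [[[P]]PP]P   [P -> [ P ]]
[[[P]]PP]P => [[[PP]]PP]P   [P -> P P]
[[[PP]]PP]P => [[[[]P]]PP]P   [P -> [ ]]
[[[[]P]]PP]P => [[[[][]]]PP]P   [P -> [ ]]
[[[[][]]]PP]P => [[[[][]]][]P]P   [P -> [ ]]
[[[[][]]][]P]P => [[[[][]]][][]]P   [P -> [ ]]
[[[[][]]][][]]P => [[[[][]]][][]][]   [P -> [ ]]

P=>PP=>[P]P=>[PP]P=>[PPP]P=>[[P]PP]P=>[[[P]]PP]P=>[[[PP]]PP]P=>[[[[]P]]PP]P=>[[[[][]]]PP]P=>[[[[][]]][]P]P=>[[[[][]]][][]]P=>[[[[][]]][][]][]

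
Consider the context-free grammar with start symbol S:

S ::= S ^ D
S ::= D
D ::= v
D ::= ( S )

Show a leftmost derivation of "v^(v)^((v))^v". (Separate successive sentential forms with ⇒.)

S ⇒ S^D ⇒ S^D^D ⇒ S^D^D^D ⇒ D^D^D^D ⇒ v^D^D^D ⇒ v^(S)^D^D ⇒ v^(D)^D^D ⇒ v^(v)^D^D ⇒ v^(v)^(S)^D ⇒ v^(v)^(D)^D ⇒ v^(v)^((S))^D ⇒ v^(v)^((D))^D ⇒ v^(v)^((v))^D ⇒ v^(v)^((v))^v

S ⇒ S^D   [S ::= S ^ D]
S^D ⇒ S^D^D   [S ::= S ^ D]
S^D^D ⇒ S^D^D^D   [S ::= S ^ D]
S^D^D^D ⇒ D^D^D^D   [S ::= D]
D^D^D^D ⇒ v^D^D^D   [D ::= v]
v^D^D^D ⇒ v^(S)^D^D   [D ::= ( S )]
v^(S)^D^D ⇒ v^(D)^D^D   [S ::= D]
v^(D)^D^D ⇒ v^(v)^D^D   [D ::= v]
v^(v)^D^D ⇒ v^(v)^(S)^D   [D ::= ( S )]
v^(v)^(S)^D ⇒ v^(v)^(D)^D   [S ::= D]
v^(v)^(D)^D ⇒ v^(v)^((S))^D   [D ::= ( S )]
v^(v)^((S))^D ⇒ v^(v)^((D))^D   [S ::= D]
v^(v)^((D))^D ⇒ v^(v)^((v))^D   [D ::= v]
v^(v)^((v))^D ⇒ v^(v)^((v))^v   [D ::= v]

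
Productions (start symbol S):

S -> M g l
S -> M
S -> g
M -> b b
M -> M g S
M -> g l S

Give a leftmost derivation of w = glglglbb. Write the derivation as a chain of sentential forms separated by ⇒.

S ⇒ M ⇒ glS ⇒ glM ⇒ glglS ⇒ glglM ⇒ glglglS ⇒ glglglM ⇒ glglglbb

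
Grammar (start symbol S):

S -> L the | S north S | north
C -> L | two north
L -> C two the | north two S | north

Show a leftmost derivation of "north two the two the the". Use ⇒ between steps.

S ⇒ L the ⇒ C two the the ⇒ L two the the ⇒ C two the two the the ⇒ L two the two the the ⇒ north two the two the the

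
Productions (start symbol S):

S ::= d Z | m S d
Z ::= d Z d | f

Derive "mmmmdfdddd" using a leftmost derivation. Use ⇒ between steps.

S ⇒ mSd ⇒ mmSdd ⇒ mmmSddd ⇒ mmmmSdddd ⇒ mmmmdZdddd ⇒ mmmmdfdddd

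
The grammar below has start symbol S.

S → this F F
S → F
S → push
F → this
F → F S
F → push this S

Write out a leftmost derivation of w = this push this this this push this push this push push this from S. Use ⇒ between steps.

S ⇒ this F F   [S → this F F]
this F F ⇒ this F S F   [F → F S]
this F S F ⇒ this F S S F   [F → F S]
this F S S F ⇒ this F S S S F   [F → F S]
this F S S S F ⇒ this push this S S S S F   [F → push this S]
this push this S S S S F ⇒ this push this F S S S F   [S → F]
this push this F S S S F ⇒ this push this this S S S F   [F → this]
this push this this S S S F ⇒ this push this this this F F S S F   [S → this F F]
this push this this this F F S S F ⇒ this push this this this push this S F S S F   [F → push this S]
this push this this this push this S F S S F ⇒ this push this this this push this push F S S F   [S → push]
this push this this this push this push F S S F ⇒ this push this this this push this push this S S F   [F → this]
this push this this this push this push this S S F ⇒ this push this this this push this push this push S F   [S → push]
this push this this this push this push this push S F ⇒ this push this this this push this push this push push F   [S → push]
this push this this this push this push this push push F ⇒ this push this this this push this push this push push this   [F → this]

S ⇒ this F F ⇒ this F S F ⇒ this F S S F ⇒ this F S S S F ⇒ this push this S S S S F ⇒ this push this F S S S F ⇒ this push this this S S S F ⇒ this push this this this F F S S F ⇒ this push this this this push this S F S S F ⇒ this push this this this push this push F S S F ⇒ this push this this this push this push this S S F ⇒ this push this this this push this push this push S F ⇒ this push this this this push this push this push push F ⇒ this push this this this push this push this push push this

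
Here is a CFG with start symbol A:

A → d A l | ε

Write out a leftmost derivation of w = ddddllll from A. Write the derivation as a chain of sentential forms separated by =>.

A => dAl   [A → d A l]
dAl => ddAll   [A → d A l]
ddAll => dddAlll   [A → d A l]
dddAlll => ddddAllll   [A → d A l]
ddddAllll => ddddllll   [A → ε]

A => dAl => ddAll => dddAlll => ddddAllll => ddddllll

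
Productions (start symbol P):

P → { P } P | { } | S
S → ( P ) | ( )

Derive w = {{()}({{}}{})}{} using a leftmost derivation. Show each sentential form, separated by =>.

P => {P}P => {{P}P}P => {{S}P}P => {{()}P}P => {{()}S}P => {{()}(P)}P => {{()}({P}P)}P => {{()}({{}}P)}P => {{()}({{}}{})}P => {{()}({{}}{})}{}

P => {P}P   [P → { P } P]
{P}P => {{P}P}P   [P → { P } P]
{{P}P}P => {{S}P}P   [P → S]
{{S}P}P => {{()}P}P   [S → ( )]
{{()}P}P => {{()}S}P   [P → S]
{{()}S}P => {{()}(P)}P   [S → ( P )]
{{()}(P)}P => {{()}({P}P)}P   [P → { P } P]
{{()}({P}P)}P => {{()}({{}}P)}P   [P → { }]
{{()}({{}}P)}P => {{()}({{}}{})}P   [P → { }]
{{()}({{}}{})}P => {{()}({{}}{})}{}   [P → { }]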